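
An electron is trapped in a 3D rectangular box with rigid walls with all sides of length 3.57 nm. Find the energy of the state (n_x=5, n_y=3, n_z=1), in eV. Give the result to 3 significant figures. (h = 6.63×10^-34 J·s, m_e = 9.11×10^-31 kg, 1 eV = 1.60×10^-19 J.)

E = 1.04 eV

For a 3D rectangular well E = (h²/8m_e)·Σ n_i²/L_i² = (6.63×10^-34)²/(8·9.11×10^-31) · [5²/(3.57 nm)² + 3²/(3.57 nm)² + 1²/(3.57 nm)²].
Evaluating gives E = 1.656×10^-19 J = 1.04 eV.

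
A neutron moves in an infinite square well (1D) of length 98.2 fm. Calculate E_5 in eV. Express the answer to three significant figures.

For an infinite well E_n = n²h²/(8m_nL²), so E_1 = h²/(8m_nL²) = (6.626×10^-34)²/(8·1.675×10^-27·(9.82×10^-14 m)²) = 3.398×10^-15 J.
Then E_5 = 5²·E_1 = 25·3.398×10^-15 J = 8.495×10^-14 J.
Converting, E_5 = 8.495×10^-14 J / (1.602×10^-19 J/eV) = 5.30×10^5 eV.

E_5 = 5.30×10^5 eV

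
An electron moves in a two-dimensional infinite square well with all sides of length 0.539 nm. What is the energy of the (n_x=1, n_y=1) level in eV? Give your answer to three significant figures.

E = 2.59 eV

For a 2D rectangular well E = (h²/8m_e)·Σ n_i²/L_i² = (6.626×10^-34)²/(8·9.109×10^-31) · [1²/(0.539 nm)² + 1²/(0.539 nm)²].
Evaluating gives E = 4.148×10^-19 J = 2.59 eV.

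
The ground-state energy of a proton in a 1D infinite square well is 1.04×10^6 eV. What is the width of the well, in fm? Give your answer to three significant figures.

L = 14.0 fm

From E_n = n²h²/(8m_pL²), L = n·h/√(8m_pE_n).
E_1 = 1.04×10^6 eV = 1.666×10^-13 J, so L = 1·6.626×10^-34/√(8·1.673×10^-27·1.666×10^-13) = 1.40×10^-14 m = 14.0 fm.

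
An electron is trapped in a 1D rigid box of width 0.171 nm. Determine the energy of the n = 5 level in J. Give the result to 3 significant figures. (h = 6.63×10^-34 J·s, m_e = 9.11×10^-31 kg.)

E_5 = 5.16×10^-17 J

For an infinite well E_n = n²h²/(8m_eL²), so E_1 = h²/(8m_eL²) = (6.63×10^-34)²/(8·9.11×10^-31·(1.71×10^-10 m)²) = 2.063×10^-18 J.
Then E_5 = 5²·E_1 = 25·2.063×10^-18 J = 5.16×10^-17 J.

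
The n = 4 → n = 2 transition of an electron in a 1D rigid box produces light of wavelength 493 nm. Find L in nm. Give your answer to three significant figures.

L = 1.34 nm

The photon carries ΔE = hc/λ = 6.626×10^-34·2.998×10^8/4.93×10^-7 m = 4.029×10^-19 J.
Since ΔE = (4² − 2²)E_1, E_1 = 3.358×10^-20 J, and L = h/√(8m_eE_1) = 1.34×10^-9 m = 1.34 nm.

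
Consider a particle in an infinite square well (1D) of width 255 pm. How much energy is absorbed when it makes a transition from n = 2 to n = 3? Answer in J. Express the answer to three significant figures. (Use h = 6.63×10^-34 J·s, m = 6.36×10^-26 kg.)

E_1 = h²/(8mL²) = 1.329×10^-23 J.
|ΔE| = |2² − 3²|·E_1 = 5·1.329×10^-23 J = 6.64×10^-23 J.

|ΔE| = 6.64×10^-23 J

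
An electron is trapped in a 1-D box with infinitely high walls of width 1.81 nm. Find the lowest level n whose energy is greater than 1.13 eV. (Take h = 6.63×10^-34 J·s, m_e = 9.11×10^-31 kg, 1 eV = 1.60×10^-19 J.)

n = 4

E_1 = h²/(8m_eL²) = 1.841×10^-20 J = 0.1151 eV.
Need n² > 1.13/0.1151 = 9.818, i.e. n > 3.133.
The smallest integer satisfying this is n = 4.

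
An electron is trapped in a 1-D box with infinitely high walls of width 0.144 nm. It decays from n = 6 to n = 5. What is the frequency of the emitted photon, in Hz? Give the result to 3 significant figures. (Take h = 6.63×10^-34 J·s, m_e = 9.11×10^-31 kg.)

f = 4.83×10^16 Hz

E_1 = h²/(8m_eL²) = 2.909×10^-18 J and ΔE = (6² − 5²)E_1 = 3.200×10^-17 J.
f = ΔE/h = 3.200×10^-17/6.63×10^-34 = 4.83×10^16 Hz.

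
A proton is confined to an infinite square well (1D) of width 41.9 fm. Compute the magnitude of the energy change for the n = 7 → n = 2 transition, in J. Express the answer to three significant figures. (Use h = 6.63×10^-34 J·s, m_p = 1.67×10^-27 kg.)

E_1 = h²/(8m_pL²) = 1.874×10^-14 J.
|ΔE| = |7² − 2²|·E_1 = 45·1.874×10^-14 J = 8.43×10^-13 J.

|ΔE| = 8.43×10^-13 J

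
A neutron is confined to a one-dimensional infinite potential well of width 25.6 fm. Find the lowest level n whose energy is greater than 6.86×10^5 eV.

E_1 = h²/(8m_nL²) = 4.999×10^-14 J = 3.120×10^5 eV.
Need n² > 6.86×10^5/3.120×10^5 = 2.199, i.e. n > 1.483.
The smallest integer satisfying this is n = 2.

n = 2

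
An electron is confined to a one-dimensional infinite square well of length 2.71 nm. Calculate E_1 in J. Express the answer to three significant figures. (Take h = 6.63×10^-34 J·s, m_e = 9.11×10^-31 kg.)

For an infinite well E_n = n²h²/(8m_eL²), so E_1 = h²/(8m_eL²) = (6.63×10^-34)²/(8·9.11×10^-31·(2.71×10^-9 m)²) = 8.213×10^-21 J.

E_1 = 8.21×10^-21 J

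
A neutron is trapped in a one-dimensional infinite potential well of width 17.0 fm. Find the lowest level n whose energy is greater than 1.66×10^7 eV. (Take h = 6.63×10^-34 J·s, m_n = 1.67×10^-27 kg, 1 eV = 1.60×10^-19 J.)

n = 5

E_1 = h²/(8m_nL²) = 1.138×10^-13 J = 7.113×10^5 eV.
Need n² > 1.66×10^7/7.113×10^5 = 23.34, i.e. n > 4.831.
The smallest integer satisfying this is n = 5.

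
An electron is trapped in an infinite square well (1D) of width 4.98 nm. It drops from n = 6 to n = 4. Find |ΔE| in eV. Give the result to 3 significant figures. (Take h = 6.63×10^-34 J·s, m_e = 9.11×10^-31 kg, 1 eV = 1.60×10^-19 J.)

|ΔE| = 0.304 eV

E_1 = h²/(8m_eL²) = 2.432×10^-21 J.
|ΔE| = |6² − 4²|·E_1 = 20·2.432×10^-21 J = 4.864×10^-20 J = 0.304 eV.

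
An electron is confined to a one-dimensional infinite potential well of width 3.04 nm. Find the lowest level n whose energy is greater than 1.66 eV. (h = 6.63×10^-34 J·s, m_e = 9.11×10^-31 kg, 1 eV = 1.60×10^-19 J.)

E_1 = h²/(8m_eL²) = 6.526×10^-21 J = 0.04079 eV.
Need n² > 1.66/0.04079 = 40.70, i.e. n > 6.380.
The smallest integer satisfying this is n = 7.

n = 7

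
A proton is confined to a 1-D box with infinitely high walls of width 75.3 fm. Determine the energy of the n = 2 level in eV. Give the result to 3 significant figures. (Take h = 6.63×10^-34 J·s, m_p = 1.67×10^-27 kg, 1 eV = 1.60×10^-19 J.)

For an infinite well E_n = n²h²/(8m_pL²), so E_1 = h²/(8m_pL²) = (6.63×10^-34)²/(8·1.67×10^-27·(7.53×10^-14 m)²) = 5.803×10^-15 J.
Then E_2 = 2²·E_1 = 4·5.803×10^-15 J = 2.321×10^-14 J.
Converting, E_2 = 2.321×10^-14 J / (1.60×10^-19 J/eV) = 1.45×10^5 eV.

E_2 = 1.45×10^5 eV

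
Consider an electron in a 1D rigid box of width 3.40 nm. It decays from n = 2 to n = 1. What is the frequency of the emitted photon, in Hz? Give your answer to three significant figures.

E_1 = h²/(8m_eL²) = 5.212×10^-21 J and ΔE = (2² − 1²)E_1 = 1.564×10^-20 J.
f = ΔE/h = 1.564×10^-20/6.626×10^-34 = 2.36×10^13 Hz.

f = 2.36×10^13 Hz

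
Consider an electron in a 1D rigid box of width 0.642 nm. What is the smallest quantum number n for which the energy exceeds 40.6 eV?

E_1 = h²/(8m_eL²) = 1.462×10^-19 J = 0.9126 eV.
Need n² > 40.6/0.9126 = 44.49, i.e. n > 6.670.
The smallest integer satisfying this is n = 7.

n = 7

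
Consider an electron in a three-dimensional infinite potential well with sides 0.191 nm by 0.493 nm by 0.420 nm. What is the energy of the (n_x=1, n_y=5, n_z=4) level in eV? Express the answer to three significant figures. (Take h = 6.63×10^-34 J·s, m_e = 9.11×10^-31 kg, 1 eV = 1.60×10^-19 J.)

For a 3D rectangular well E = (h²/8m_e)·Σ n_i²/L_i² = (6.63×10^-34)²/(8·9.11×10^-31) · [1²/(0.191 nm)² + 5²/(0.493 nm)² + 4²/(0.420 nm)²].
Evaluating gives E = 1.333×10^-17 J = 83.3 eV.

E = 83.3 eV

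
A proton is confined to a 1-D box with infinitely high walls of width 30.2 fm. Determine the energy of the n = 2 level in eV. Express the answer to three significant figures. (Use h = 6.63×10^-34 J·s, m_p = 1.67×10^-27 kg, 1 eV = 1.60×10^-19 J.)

E_2 = 9.02×10^5 eV

For an infinite well E_n = n²h²/(8m_pL²), so E_1 = h²/(8m_pL²) = (6.63×10^-34)²/(8·1.67×10^-27·(3.02×10^-14 m)²) = 3.608×10^-14 J.
Then E_2 = 2²·E_1 = 4·3.608×10^-14 J = 1.443×10^-13 J.
Converting, E_2 = 1.443×10^-13 J / (1.60×10^-19 J/eV) = 9.02×10^5 eV.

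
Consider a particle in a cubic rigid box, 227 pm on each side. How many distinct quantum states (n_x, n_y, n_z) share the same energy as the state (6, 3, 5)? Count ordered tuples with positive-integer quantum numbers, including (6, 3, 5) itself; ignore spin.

The level has n_x² + n_y² + n_z² = 70. The ordered positive-integer solutions are (3, 5, 6), (3, 6, 5), (5, 3, 6), (5, 6, 3), (6, 3, 5), (6, 5, 3).
That gives 6 states.

degeneracy = 6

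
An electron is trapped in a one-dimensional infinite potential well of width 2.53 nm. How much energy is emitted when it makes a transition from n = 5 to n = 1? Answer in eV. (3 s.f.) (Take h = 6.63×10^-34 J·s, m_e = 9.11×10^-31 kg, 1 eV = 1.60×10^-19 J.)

|ΔE| = 1.41 eV

E_1 = h²/(8m_eL²) = 9.423×10^-21 J.
|ΔE| = |5² − 1²|·E_1 = 24·9.423×10^-21 J = 2.262×10^-19 J = 1.41 eV.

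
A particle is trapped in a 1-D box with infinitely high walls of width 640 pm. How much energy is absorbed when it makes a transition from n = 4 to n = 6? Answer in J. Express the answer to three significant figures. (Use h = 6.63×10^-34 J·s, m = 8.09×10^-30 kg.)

E_1 = h²/(8mL²) = 1.658×10^-20 J.
|ΔE| = |4² − 6²|·E_1 = 20·1.658×10^-20 J = 3.32×10^-19 J.

|ΔE| = 3.32×10^-19 J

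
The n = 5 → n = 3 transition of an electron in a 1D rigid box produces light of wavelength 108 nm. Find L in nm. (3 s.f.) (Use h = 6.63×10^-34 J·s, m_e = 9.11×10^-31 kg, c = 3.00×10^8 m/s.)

The photon carries ΔE = hc/λ = 6.63×10^-34·3.00×10^8/1.08×10^-7 m = 1.842×10^-18 J.
Since ΔE = (5² − 3²)E_1, E_1 = 1.151×10^-19 J, and L = h/√(8m_eE_1) = 7.24×10^-10 m = 0.724 nm.

L = 0.724 nm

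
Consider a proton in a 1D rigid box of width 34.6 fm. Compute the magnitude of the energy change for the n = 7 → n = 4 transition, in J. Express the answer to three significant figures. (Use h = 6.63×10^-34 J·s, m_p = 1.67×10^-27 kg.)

|ΔE| = 9.07×10^-13 J

E_1 = h²/(8m_pL²) = 2.748×10^-14 J.
|ΔE| = |7² − 4²|·E_1 = 33·2.748×10^-14 J = 9.07×10^-13 J.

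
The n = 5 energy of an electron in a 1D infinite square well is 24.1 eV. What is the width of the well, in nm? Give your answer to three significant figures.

From E_n = n²h²/(8m_eL²), L = n·h/√(8m_eE_n).
E_5 = 24.1 eV = 3.861×10^-18 J, so L = 5·6.626×10^-34/√(8·9.109×10^-31·3.861×10^-18) = 6.25×10^-10 m = 0.625 nm.

L = 0.625 nm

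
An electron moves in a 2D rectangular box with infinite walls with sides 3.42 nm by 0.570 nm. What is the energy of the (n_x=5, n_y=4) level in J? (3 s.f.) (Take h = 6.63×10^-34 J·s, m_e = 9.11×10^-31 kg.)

E = 3.10×10^-18 J

For a 2D rectangular well E = (h²/8m_e)·Σ n_i²/L_i² = (6.63×10^-34)²/(8·9.11×10^-31) · [5²/(3.42 nm)² + 4²/(0.570 nm)²].
Evaluating gives E = 3.10×10^-18 J.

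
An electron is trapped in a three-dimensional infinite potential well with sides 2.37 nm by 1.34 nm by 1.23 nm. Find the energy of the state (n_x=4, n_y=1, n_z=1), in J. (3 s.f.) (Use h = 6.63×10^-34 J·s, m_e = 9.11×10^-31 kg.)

E = 2.45×10^-19 J

For a 3D rectangular well E = (h²/8m_e)·Σ n_i²/L_i² = (6.63×10^-34)²/(8·9.11×10^-31) · [4²/(2.37 nm)² + 1²/(1.34 nm)² + 1²/(1.23 nm)²].
Evaluating gives E = 2.45×10^-19 J.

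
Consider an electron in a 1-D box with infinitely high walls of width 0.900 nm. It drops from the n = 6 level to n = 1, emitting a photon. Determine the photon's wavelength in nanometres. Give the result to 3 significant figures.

E_1 = h²/(8m_eL²) = 7.438×10^-20 J, so ΔE = (6² − 1²)E_1 = 2.603×10^-18 J.
λ = hc/ΔE = (6.626×10^-34·2.998×10^8)/2.603×10^-18 = 7.63×10^-8 m = 76.3 nm.

λ = 76.3 nm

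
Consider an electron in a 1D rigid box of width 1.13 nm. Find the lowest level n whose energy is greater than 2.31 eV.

n = 3

E_1 = h²/(8m_eL²) = 4.718×10^-20 J = 0.2945 eV.
Need n² > 2.31/0.2945 = 7.844, i.e. n > 2.801.
The smallest integer satisfying this is n = 3.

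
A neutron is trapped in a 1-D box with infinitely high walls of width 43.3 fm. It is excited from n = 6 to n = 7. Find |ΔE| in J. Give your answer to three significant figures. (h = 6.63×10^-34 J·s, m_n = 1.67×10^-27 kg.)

|ΔE| = 2.28×10^-13 J

E_1 = h²/(8m_nL²) = 1.755×10^-14 J.
|ΔE| = |6² − 7²|·E_1 = 13·1.755×10^-14 J = 2.28×10^-13 J.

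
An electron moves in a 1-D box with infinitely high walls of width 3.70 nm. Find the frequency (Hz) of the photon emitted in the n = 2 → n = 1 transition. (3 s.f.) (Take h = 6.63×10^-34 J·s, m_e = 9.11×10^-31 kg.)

E_1 = h²/(8m_eL²) = 4.406×10^-21 J and ΔE = (2² − 1²)E_1 = 1.322×10^-20 J.
f = ΔE/h = 1.322×10^-20/6.63×10^-34 = 1.99×10^13 Hz.

f = 1.99×10^13 Hz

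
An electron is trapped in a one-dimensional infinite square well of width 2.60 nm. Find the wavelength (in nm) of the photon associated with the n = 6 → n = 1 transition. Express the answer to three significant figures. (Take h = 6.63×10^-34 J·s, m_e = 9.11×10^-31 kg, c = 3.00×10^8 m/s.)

E_1 = h²/(8m_eL²) = 8.922×10^-21 J, so ΔE = (6² − 1²)E_1 = 3.123×10^-19 J.
λ = hc/ΔE = (6.63×10^-34·3.00×10^8)/3.123×10^-19 = 6.37×10^-7 m = 637 nm.

λ = 637 nm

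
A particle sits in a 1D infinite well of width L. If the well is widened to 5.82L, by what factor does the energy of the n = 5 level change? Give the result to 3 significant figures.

E_n ∝ 1/L², so the energy scales by 1/5.82² = 0.0295.

0.0295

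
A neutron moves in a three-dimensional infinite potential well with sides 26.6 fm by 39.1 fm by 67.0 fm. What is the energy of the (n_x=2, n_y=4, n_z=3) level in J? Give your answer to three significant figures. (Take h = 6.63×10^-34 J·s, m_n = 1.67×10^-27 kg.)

E = 5.96×10^-13 J

For a 3D rectangular well E = (h²/8m_n)·Σ n_i²/L_i² = (6.63×10^-34)²/(8·1.67×10^-27) · [2²/(26.6 fm)² + 4²/(39.1 fm)² + 3²/(67.0 fm)²].
Evaluating gives E = 5.96×10^-13 J.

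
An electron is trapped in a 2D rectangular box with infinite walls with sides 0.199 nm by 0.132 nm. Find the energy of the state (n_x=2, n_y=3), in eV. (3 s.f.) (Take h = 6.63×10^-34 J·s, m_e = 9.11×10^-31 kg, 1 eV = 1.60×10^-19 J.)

E = 233 eV

For a 2D rectangular well E = (h²/8m_e)·Σ n_i²/L_i² = (6.63×10^-34)²/(8·9.11×10^-31) · [2²/(0.199 nm)² + 3²/(0.132 nm)²].
Evaluating gives E = 3.725×10^-17 J = 233 eV.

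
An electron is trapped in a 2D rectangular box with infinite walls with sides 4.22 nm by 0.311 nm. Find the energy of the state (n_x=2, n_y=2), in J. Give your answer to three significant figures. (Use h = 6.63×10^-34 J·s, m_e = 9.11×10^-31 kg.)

E = 2.51×10^-18 J

For a 2D rectangular well E = (h²/8m_e)·Σ n_i²/L_i² = (6.63×10^-34)²/(8·9.11×10^-31) · [2²/(4.22 nm)² + 2²/(0.311 nm)²].
Evaluating gives E = 2.51×10^-18 J.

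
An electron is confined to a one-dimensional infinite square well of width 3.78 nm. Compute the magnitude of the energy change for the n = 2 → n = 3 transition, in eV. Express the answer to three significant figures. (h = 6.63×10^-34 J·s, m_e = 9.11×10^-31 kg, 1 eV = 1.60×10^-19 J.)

E_1 = h²/(8m_eL²) = 4.221×10^-21 J.
|ΔE| = |2² − 3²|·E_1 = 5·4.221×10^-21 J = 2.110×10^-20 J = 0.132 eV.

|ΔE| = 0.132 eV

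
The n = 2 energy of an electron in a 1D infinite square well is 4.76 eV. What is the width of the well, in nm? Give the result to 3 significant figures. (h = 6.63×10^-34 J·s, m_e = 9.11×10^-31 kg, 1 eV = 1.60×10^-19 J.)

L = 0.563 nm

From E_n = n²h²/(8m_eL²), L = n·h/√(8m_eE_n).
E_2 = 4.76 eV = 7.616×10^-19 J, so L = 2·6.63×10^-34/√(8·9.11×10^-31·7.616×10^-19) = 5.63×10^-10 m = 0.563 nm.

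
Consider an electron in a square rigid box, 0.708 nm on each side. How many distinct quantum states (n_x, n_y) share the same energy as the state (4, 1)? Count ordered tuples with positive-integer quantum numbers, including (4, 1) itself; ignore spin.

The level has n_x² + n_y² = 17. The ordered positive-integer solutions are (1, 4), (4, 1).
That gives 2 states.

degeneracy = 2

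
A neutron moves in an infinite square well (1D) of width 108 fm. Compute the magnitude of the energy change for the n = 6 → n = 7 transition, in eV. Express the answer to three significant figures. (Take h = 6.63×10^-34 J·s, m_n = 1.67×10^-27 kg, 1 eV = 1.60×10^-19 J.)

|ΔE| = 2.29×10^5 eV

E_1 = h²/(8m_nL²) = 2.821×10^-15 J.
|ΔE| = |6² − 7²|·E_1 = 13·2.821×10^-15 J = 3.667×10^-14 J = 2.29×10^5 eV.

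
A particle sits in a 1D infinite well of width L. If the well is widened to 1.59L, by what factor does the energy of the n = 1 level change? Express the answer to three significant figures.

E_n ∝ 1/L², so the energy scales by 1/1.59² = 0.396.

0.396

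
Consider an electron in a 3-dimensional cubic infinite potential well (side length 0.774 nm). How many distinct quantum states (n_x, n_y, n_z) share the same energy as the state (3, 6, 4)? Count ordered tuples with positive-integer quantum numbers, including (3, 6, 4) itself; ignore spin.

degeneracy = 6

The level has n_x² + n_y² + n_z² = 61. The ordered positive-integer solutions are (3, 4, 6), (3, 6, 4), (4, 3, 6), (4, 6, 3), (6, 3, 4), (6, 4, 3).
That gives 6 states.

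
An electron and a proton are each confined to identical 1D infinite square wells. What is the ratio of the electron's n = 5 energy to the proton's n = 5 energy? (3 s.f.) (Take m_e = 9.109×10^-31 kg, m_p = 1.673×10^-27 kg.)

E_n ∝ 1/m at fixed n and L, so the ratio is m_p/m_e = 1.673×10^-27/9.109×10^-31 = 1.84×10^3.

1.84×10^3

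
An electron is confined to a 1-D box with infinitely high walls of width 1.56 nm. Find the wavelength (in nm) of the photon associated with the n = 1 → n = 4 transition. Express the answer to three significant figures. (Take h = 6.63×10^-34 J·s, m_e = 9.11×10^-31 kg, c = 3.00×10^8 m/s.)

E_1 = h²/(8m_eL²) = 2.478×10^-20 J, so ΔE = (4² − 1²)E_1 = 3.717×10^-19 J.
λ = hc/ΔE = (6.63×10^-34·3.00×10^8)/3.717×10^-19 = 5.35×10^-7 m = 535 nm.

λ = 535 nm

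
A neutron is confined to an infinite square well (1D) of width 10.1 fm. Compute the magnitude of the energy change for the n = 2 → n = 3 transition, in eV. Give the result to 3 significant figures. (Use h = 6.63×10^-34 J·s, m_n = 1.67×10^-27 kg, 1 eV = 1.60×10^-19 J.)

E_1 = h²/(8m_nL²) = 3.225×10^-13 J.
|ΔE| = |2² − 3²|·E_1 = 5·3.225×10^-13 J = 1.612×10^-12 J = 1.01×10^7 eV.

|ΔE| = 1.01×10^7 eV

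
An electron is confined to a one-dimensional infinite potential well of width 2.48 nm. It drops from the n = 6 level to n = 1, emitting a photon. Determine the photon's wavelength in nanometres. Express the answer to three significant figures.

λ = 579 nm

E_1 = h²/(8m_eL²) = 9.796×10^-21 J, so ΔE = (6² − 1²)E_1 = 3.429×10^-19 J.
λ = hc/ΔE = (6.626×10^-34·2.998×10^8)/3.429×10^-19 = 5.79×10^-7 m = 579 nm.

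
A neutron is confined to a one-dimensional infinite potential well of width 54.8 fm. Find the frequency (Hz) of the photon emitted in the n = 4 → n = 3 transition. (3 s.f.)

f = 1.15×10^20 Hz

E_1 = h²/(8m_nL²) = 1.091×10^-14 J and ΔE = (4² − 3²)E_1 = 7.637×10^-14 J.
f = ΔE/h = 7.637×10^-14/6.626×10^-34 = 1.15×10^20 Hz.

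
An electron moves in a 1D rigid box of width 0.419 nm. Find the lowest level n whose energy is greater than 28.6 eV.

n = 4

E_1 = h²/(8m_eL²) = 3.432×10^-19 J = 2.142 eV.
Need n² > 28.6/2.142 = 13.35, i.e. n > 3.654.
The smallest integer satisfying this is n = 4.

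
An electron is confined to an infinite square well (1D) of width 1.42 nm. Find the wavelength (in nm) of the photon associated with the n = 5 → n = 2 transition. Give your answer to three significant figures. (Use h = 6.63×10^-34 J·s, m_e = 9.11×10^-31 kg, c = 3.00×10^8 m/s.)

E_1 = h²/(8m_eL²) = 2.991×10^-20 J, so ΔE = (5² − 2²)E_1 = 6.281×10^-19 J.
λ = hc/ΔE = (6.63×10^-34·3.00×10^8)/6.281×10^-19 = 3.17×10^-7 m = 317 nm.

λ = 317 nm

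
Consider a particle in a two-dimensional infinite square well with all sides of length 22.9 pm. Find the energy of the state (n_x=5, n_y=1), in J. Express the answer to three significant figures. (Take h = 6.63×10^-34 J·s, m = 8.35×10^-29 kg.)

E = 3.26×10^-17 J

For a 2D rectangular well E = (h²/8m)·Σ n_i²/L_i² = (6.63×10^-34)²/(8·8.35×10^-29) · [5²/(22.9 pm)² + 1²/(22.9 pm)²].
Evaluating gives E = 3.26×10^-17 J.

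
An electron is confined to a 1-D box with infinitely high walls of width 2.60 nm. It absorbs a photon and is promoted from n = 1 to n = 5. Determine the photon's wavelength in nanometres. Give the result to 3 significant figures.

λ = 929 nm

E_1 = h²/(8m_eL²) = 8.912×10^-21 J, so ΔE = (5² − 1²)E_1 = 2.139×10^-19 J.
λ = hc/ΔE = (6.626×10^-34·2.998×10^8)/2.139×10^-19 = 9.29×10^-7 m = 929 nm.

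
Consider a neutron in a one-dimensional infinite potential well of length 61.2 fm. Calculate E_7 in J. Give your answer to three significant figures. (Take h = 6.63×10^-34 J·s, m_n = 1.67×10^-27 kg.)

E_7 = 4.30×10^-13 J

For an infinite well E_n = n²h²/(8m_nL²), so E_1 = h²/(8m_nL²) = (6.63×10^-34)²/(8·1.67×10^-27·(6.12×10^-14 m)²) = 8.785×10^-15 J.
Then E_7 = 7²·E_1 = 49·8.785×10^-15 J = 4.30×10^-13 J.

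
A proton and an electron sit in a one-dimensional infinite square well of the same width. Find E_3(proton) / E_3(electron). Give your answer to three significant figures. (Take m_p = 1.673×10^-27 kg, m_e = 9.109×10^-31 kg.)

E_n ∝ 1/m at fixed n and L, so the ratio is m_e/m_p = 9.109×10^-31/1.673×10^-27 = 5.44×10^-4.

5.44×10^-4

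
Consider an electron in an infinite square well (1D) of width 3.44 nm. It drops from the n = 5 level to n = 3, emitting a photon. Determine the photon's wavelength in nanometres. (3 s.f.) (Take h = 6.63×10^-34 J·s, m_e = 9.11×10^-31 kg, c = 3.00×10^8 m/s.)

λ = 2.44×10^3 nm

E_1 = h²/(8m_eL²) = 5.097×10^-21 J, so ΔE = (5² − 3²)E_1 = 8.155×10^-20 J.
λ = hc/ΔE = (6.63×10^-34·3.00×10^8)/8.155×10^-20 = 2.44×10^-6 m = 2.44×10^3 nm.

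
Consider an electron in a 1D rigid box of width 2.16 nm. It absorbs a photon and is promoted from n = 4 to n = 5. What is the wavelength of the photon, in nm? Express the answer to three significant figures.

E_1 = h²/(8m_eL²) = 1.291×10^-20 J, so ΔE = (5² − 4²)E_1 = 1.162×10^-19 J.
λ = hc/ΔE = (6.626×10^-34·2.998×10^8)/1.162×10^-19 = 1.71×10^-6 m = 1.71×10^3 nm.

λ = 1.71×10^3 nm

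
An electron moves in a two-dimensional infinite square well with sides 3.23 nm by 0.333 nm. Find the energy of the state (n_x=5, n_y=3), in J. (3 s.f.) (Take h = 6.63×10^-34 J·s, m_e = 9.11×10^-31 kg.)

For a 2D rectangular well E = (h²/8m_e)·Σ n_i²/L_i² = (6.63×10^-34)²/(8·9.11×10^-31) · [5²/(3.23 nm)² + 3²/(0.333 nm)²].
Evaluating gives E = 5.04×10^-18 J.

E = 5.04×10^-18 J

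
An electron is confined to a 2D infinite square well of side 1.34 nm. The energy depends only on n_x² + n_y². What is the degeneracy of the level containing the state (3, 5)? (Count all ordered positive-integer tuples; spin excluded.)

degeneracy = 2

The level has n_x² + n_y² = 34. The ordered positive-integer solutions are (3, 5), (5, 3).
That gives 2 states.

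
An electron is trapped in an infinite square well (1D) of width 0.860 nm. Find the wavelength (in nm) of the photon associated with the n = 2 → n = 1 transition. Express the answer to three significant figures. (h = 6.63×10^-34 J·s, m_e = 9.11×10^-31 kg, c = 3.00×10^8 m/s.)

λ = 813 nm

E_1 = h²/(8m_eL²) = 8.155×10^-20 J, so ΔE = (2² − 1²)E_1 = 2.446×10^-19 J.
λ = hc/ΔE = (6.63×10^-34·3.00×10^8)/2.446×10^-19 = 8.13×10^-7 m = 813 nm.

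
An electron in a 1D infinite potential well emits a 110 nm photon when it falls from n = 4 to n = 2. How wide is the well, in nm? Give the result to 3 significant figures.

L = 0.633 nm

The photon carries ΔE = hc/λ = 6.626×10^-34·2.998×10^8/1.10×10^-7 m = 1.806×10^-18 J.
Since ΔE = (4² − 2²)E_1, E_1 = 1.505×10^-19 J, and L = h/√(8m_eE_1) = 6.33×10^-10 m = 0.633 nm.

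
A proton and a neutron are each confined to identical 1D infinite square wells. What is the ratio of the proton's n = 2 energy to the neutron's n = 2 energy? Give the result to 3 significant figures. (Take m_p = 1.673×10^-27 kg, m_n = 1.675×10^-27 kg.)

1.00

E_n ∝ 1/m at fixed n and L, so the ratio is m_n/m_p = 1.675×10^-27/1.673×10^-27 = 1.00.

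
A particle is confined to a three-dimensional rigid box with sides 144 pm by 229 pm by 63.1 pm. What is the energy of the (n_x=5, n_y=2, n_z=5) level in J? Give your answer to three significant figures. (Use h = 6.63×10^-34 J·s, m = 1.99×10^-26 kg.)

E = 2.09×10^-20 J

For a 3D rectangular well E = (h²/8m)·Σ n_i²/L_i² = (6.63×10^-34)²/(8·1.99×10^-26) · [5²/(144 pm)² + 2²/(229 pm)² + 5²/(63.1 pm)²].
Evaluating gives E = 2.09×10^-20 J.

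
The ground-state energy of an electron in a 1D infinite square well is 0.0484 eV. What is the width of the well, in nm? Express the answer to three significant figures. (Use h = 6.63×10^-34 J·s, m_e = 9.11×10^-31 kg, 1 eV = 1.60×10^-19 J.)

From E_n = n²h²/(8m_eL²), L = n·h/√(8m_eE_n).
E_1 = 0.0484 eV = 7.744×10^-21 J, so L = 1·6.63×10^-34/√(8·9.11×10^-31·7.744×10^-21) = 2.79×10^-9 m = 2.79 nm.

L = 2.79 nm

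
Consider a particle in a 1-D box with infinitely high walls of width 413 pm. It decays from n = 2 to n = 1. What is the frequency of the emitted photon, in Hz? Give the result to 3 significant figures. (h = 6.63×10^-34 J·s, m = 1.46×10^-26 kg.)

E_1 = h²/(8mL²) = 2.206×10^-23 J and ΔE = (2² − 1²)E_1 = 6.618×10^-23 J.
f = ΔE/h = 6.618×10^-23/6.63×10^-34 = 9.98×10^10 Hz.

f = 9.98×10^10 Hz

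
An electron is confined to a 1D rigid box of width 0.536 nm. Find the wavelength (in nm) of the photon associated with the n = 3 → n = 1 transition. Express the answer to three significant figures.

E_1 = h²/(8m_eL²) = 2.097×10^-19 J, so ΔE = (3² − 1²)E_1 = 1.678×10^-18 J.
λ = hc/ΔE = (6.626×10^-34·2.998×10^8)/1.678×10^-18 = 1.18×10^-7 m = 118 nm.

λ = 118 nm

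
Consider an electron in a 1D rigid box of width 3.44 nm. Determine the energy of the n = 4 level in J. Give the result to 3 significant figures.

E_4 = 8.15×10^-20 J

For an infinite well E_n = n²h²/(8m_eL²), so E_1 = h²/(8m_eL²) = (6.626×10^-34)²/(8·9.109×10^-31·(3.44×10^-9 m)²) = 5.091×10^-21 J.
Then E_4 = 4²·E_1 = 16·5.091×10^-21 J = 8.15×10^-20 J.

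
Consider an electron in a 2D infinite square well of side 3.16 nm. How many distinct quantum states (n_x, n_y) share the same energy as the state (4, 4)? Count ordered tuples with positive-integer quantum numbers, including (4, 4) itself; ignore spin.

The level has n_x² + n_y² = 32. The ordered positive-integer solutions are (4, 4).
That gives 1 state.

degeneracy = 1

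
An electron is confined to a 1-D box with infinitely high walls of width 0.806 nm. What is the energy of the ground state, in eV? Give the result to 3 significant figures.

E_1 = 0.579 eV

For an infinite well E_n = n²h²/(8m_eL²), so E_1 = h²/(8m_eL²) = (6.626×10^-34)²/(8·9.109×10^-31·(8.06×10^-10 m)²) = 9.274×10^-20 J.
Converting, E_1 = 9.274×10^-20 J / (1.602×10^-19 J/eV) = 0.579 eV.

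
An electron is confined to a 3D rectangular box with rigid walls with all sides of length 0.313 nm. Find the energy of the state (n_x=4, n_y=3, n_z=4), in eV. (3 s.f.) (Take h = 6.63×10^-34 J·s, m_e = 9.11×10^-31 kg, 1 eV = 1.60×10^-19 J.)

E = 158 eV

For a 3D rectangular well E = (h²/8m_e)·Σ n_i²/L_i² = (6.63×10^-34)²/(8·9.11×10^-31) · [4²/(0.313 nm)² + 3²/(0.313 nm)² + 4²/(0.313 nm)²].
Evaluating gives E = 2.524×10^-17 J = 158 eV.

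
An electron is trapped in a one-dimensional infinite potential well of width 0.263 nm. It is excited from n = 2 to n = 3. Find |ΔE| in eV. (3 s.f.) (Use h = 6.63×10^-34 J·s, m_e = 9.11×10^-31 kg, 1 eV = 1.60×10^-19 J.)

|ΔE| = 27.2 eV

E_1 = h²/(8m_eL²) = 8.720×10^-19 J.
|ΔE| = |2² − 3²|·E_1 = 5·8.720×10^-19 J = 4.360×10^-18 J = 27.2 eV.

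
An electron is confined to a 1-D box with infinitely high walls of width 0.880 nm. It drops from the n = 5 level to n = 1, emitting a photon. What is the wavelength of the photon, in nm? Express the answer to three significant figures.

λ = 106 nm

E_1 = h²/(8m_eL²) = 7.780×10^-20 J, so ΔE = (5² − 1²)E_1 = 1.867×10^-18 J.
λ = hc/ΔE = (6.626×10^-34·2.998×10^8)/1.867×10^-18 = 1.06×10^-7 m = 106 nm.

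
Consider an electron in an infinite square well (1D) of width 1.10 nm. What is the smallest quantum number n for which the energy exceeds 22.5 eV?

E_1 = h²/(8m_eL²) = 4.979×10^-20 J = 0.3108 eV.
Need n² > 22.5/0.3108 = 72.39, i.e. n > 8.508.
The smallest integer satisfying this is n = 9.

n = 9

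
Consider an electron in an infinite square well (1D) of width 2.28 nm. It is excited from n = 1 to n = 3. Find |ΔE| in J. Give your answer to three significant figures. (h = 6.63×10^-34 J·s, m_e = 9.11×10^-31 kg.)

E_1 = h²/(8m_eL²) = 1.160×10^-20 J.
|ΔE| = |1² − 3²|·E_1 = 8·1.160×10^-20 J = 9.28×10^-20 J.

|ΔE| = 9.28×10^-20 J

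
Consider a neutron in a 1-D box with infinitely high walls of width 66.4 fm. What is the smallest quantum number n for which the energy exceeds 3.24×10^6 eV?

n = 9

E_1 = h²/(8m_nL²) = 7.431×10^-15 J = 4.639×10^4 eV.
Need n² > 3.24×10^6/4.639×10^4 = 69.84, i.e. n > 8.357.
The smallest integer satisfying this is n = 9.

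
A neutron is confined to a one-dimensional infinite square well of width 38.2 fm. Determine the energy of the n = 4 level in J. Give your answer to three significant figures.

For an infinite well E_n = n²h²/(8m_nL²), so E_1 = h²/(8m_nL²) = (6.626×10^-34)²/(8·1.675×10^-27·(3.82×10^-14 m)²) = 2.245×10^-14 J.
Then E_4 = 4²·E_1 = 16·2.245×10^-14 J = 3.59×10^-13 J.

E_4 = 3.59×10^-13 J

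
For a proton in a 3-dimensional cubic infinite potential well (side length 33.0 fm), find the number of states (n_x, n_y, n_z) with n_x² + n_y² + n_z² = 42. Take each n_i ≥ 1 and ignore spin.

degeneracy = 6

The level has n_x² + n_y² + n_z² = 42. The ordered positive-integer solutions are (1, 4, 5), (1, 5, 4), (4, 1, 5), (4, 5, 1), (5, 1, 4), (5, 4, 1).
That gives 6 states.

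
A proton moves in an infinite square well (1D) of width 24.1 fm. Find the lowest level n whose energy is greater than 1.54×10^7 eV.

E_1 = h²/(8m_pL²) = 5.648×10^-14 J = 3.526×10^5 eV.
Need n² > 1.54×10^7/3.526×10^5 = 43.68, i.e. n > 6.609.
The smallest integer satisfying this is n = 7.

n = 7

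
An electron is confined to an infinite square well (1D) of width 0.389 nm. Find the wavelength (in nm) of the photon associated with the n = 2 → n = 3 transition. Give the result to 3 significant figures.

E_1 = h²/(8m_eL²) = 3.981×10^-19 J, so ΔE = (3² − 2²)E_1 = 1.991×10^-18 J.
λ = hc/ΔE = (6.626×10^-34·2.998×10^8)/1.991×10^-18 = 9.98×10^-8 m = 99.8 nm.

λ = 99.8 nm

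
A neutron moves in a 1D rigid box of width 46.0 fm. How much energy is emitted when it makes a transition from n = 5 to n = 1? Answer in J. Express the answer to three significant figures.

E_1 = h²/(8m_nL²) = 1.548×10^-14 J.
|ΔE| = |5² − 1²|·E_1 = 24·1.548×10^-14 J = 3.72×10^-13 J.

|ΔE| = 3.72×10^-13 J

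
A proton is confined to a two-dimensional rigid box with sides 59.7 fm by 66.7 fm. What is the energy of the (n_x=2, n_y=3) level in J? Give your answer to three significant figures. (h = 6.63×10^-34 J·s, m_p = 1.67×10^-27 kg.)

E = 1.03×10^-13 J

For a 2D rectangular well E = (h²/8m_p)·Σ n_i²/L_i² = (6.63×10^-34)²/(8·1.67×10^-27) · [2²/(59.7 fm)² + 3²/(66.7 fm)²].
Evaluating gives E = 1.03×10^-13 J.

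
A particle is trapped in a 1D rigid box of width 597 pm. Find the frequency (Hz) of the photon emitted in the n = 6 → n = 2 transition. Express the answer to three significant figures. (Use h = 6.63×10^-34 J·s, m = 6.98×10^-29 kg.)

f = 1.07×10^14 Hz

E_1 = h²/(8mL²) = 2.209×10^-21 J and ΔE = (6² − 2²)E_1 = 7.069×10^-20 J.
f = ΔE/h = 7.069×10^-20/6.63×10^-34 = 1.07×10^14 Hz.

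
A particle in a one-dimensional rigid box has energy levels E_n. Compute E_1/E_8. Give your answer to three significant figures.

0.0156

E_n ∝ n², so E_1/E_8 = 1²/8² = 1/64 = 0.0156.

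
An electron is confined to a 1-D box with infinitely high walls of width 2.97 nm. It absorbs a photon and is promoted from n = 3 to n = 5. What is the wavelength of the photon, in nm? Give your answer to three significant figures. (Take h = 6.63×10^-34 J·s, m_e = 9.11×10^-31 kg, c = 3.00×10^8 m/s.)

E_1 = h²/(8m_eL²) = 6.838×10^-21 J, so ΔE = (5² − 3²)E_1 = 1.094×10^-19 J.
λ = hc/ΔE = (6.63×10^-34·3.00×10^8)/1.094×10^-19 = 1.82×10^-6 m = 1.82×10^3 nm.

λ = 1.82×10^3 nm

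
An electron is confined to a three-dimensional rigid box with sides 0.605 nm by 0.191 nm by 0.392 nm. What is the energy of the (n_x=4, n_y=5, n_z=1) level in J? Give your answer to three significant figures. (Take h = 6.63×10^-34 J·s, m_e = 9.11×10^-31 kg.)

E = 4.44×10^-17 J

For a 3D rectangular well E = (h²/8m_e)·Σ n_i²/L_i² = (6.63×10^-34)²/(8·9.11×10^-31) · [4²/(0.605 nm)² + 5²/(0.191 nm)² + 1²/(0.392 nm)²].
Evaluating gives E = 4.44×10^-17 J.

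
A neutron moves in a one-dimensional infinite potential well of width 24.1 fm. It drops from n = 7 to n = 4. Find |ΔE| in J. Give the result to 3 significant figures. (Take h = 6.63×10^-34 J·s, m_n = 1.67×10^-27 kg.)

E_1 = h²/(8m_nL²) = 5.665×10^-14 J.
|ΔE| = |7² − 4²|·E_1 = 33·5.665×10^-14 J = 1.87×10^-12 J.

|ΔE| = 1.87×10^-12 J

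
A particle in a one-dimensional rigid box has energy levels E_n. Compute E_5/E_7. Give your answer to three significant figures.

0.510

E_n ∝ n², so E_5/E_7 = 5²/7² = 25/49 = 0.510.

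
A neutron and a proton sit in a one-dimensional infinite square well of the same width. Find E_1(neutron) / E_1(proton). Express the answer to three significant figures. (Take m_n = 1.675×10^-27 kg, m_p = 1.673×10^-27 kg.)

E_n ∝ 1/m at fixed n and L, so the ratio is m_p/m_n = 1.673×10^-27/1.675×10^-27 = 0.999.

0.999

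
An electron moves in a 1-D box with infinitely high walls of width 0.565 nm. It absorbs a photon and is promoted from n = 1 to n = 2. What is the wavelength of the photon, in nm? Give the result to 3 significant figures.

E_1 = h²/(8m_eL²) = 1.887×10^-19 J, so ΔE = (2² − 1²)E_1 = 5.661×10^-19 J.
λ = hc/ΔE = (6.626×10^-34·2.998×10^8)/5.661×10^-19 = 3.51×10^-7 m = 351 nm.

λ = 351 nm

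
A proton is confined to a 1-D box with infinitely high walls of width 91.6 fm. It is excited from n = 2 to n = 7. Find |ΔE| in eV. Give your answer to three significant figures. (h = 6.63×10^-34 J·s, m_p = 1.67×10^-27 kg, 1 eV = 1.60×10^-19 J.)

E_1 = h²/(8m_pL²) = 3.921×10^-15 J.
|ΔE| = |2² − 7²|·E_1 = 45·3.921×10^-15 J = 1.764×10^-13 J = 1.10×10^6 eV.

|ΔE| = 1.10×10^6 eV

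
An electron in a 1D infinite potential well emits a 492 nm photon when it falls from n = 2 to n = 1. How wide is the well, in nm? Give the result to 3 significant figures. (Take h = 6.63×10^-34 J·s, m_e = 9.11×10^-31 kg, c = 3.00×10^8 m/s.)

L = 0.669 nm

The photon carries ΔE = hc/λ = 6.63×10^-34·3.00×10^8/4.92×10^-7 m = 4.043×10^-19 J.
Since ΔE = (2² − 1²)E_1, E_1 = 1.348×10^-19 J, and L = h/√(8m_eE_1) = 6.69×10^-10 m = 0.669 nm.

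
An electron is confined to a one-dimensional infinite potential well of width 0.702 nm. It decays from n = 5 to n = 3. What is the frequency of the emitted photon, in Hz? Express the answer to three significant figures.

E_1 = h²/(8m_eL²) = 1.223×10^-19 J and ΔE = (5² − 3²)E_1 = 1.957×10^-18 J.
f = ΔE/h = 1.957×10^-18/6.626×10^-34 = 2.95×10^15 Hz.

f = 2.95×10^15 Hz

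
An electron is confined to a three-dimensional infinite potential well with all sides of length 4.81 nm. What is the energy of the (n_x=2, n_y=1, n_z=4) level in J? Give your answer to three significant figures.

For a 3D rectangular well E = (h²/8m_e)·Σ n_i²/L_i² = (6.626×10^-34)²/(8·9.109×10^-31) · [2²/(4.81 nm)² + 1²/(4.81 nm)² + 4²/(4.81 nm)²].
Evaluating gives E = 5.47×10^-20 J.

E = 5.47×10^-20 J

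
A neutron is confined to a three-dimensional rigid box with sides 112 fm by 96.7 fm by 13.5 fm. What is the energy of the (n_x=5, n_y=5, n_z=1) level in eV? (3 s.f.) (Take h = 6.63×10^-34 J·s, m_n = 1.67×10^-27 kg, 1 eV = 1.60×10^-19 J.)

For a 3D rectangular well E = (h²/8m_n)·Σ n_i²/L_i² = (6.63×10^-34)²/(8·1.67×10^-27) · [5²/(112 fm)² + 5²/(96.7 fm)² + 1²/(13.5 fm)²].
Evaluating gives E = 3.341×10^-13 J = 2.09×10^6 eV.

E = 2.09×10^6 eV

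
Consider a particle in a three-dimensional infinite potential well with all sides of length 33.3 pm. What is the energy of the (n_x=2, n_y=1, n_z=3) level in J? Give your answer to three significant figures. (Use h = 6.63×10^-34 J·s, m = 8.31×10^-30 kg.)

E = 8.35×10^-17 J

For a 3D rectangular well E = (h²/8m)·Σ n_i²/L_i² = (6.63×10^-34)²/(8·8.31×10^-30) · [2²/(33.3 pm)² + 1²/(33.3 pm)² + 3²/(33.3 pm)²].
Evaluating gives E = 8.35×10^-17 J.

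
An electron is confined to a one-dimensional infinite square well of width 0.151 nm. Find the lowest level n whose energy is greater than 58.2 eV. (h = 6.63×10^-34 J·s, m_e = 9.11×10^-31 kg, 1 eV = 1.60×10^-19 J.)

n = 2

E_1 = h²/(8m_eL²) = 2.645×10^-18 J = 16.53 eV.
Need n² > 58.2/16.53 = 3.521, i.e. n > 1.876.
The smallest integer satisfying this is n = 2.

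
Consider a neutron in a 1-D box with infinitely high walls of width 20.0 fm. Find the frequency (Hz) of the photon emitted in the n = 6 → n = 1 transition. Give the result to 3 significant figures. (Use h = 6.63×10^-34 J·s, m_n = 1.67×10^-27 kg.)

E_1 = h²/(8m_nL²) = 8.225×10^-14 J and ΔE = (6² − 1²)E_1 = 2.879×10^-12 J.
f = ΔE/h = 2.879×10^-12/6.63×10^-34 = 4.34×10^21 Hz.

f = 4.34×10^21 Hz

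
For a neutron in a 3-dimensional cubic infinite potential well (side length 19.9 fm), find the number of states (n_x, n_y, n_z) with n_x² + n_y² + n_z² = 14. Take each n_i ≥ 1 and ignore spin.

degeneracy = 6

The level has n_x² + n_y² + n_z² = 14. The ordered positive-integer solutions are (1, 2, 3), (1, 3, 2), (2, 1, 3), (2, 3, 1), (3, 1, 2), (3, 2, 1).
That gives 6 states.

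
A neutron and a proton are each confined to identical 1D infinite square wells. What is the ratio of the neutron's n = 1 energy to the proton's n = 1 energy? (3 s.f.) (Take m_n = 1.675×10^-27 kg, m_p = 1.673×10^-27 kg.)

0.999

E_n ∝ 1/m at fixed n and L, so the ratio is m_p/m_n = 1.673×10^-27/1.675×10^-27 = 0.999.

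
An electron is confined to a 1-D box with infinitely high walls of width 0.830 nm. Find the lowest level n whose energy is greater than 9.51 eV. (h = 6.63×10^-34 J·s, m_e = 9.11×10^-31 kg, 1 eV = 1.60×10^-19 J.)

n = 5

E_1 = h²/(8m_eL²) = 8.755×10^-20 J = 0.5472 eV.
Need n² > 9.51/0.5472 = 17.38, i.e. n > 4.169.
The smallest integer satisfying this is n = 5.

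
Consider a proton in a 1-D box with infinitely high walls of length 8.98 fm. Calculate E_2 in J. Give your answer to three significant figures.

For an infinite well E_n = n²h²/(8m_pL²), so E_1 = h²/(8m_pL²) = (6.626×10^-34)²/(8·1.673×10^-27·(8.98×10^-15 m)²) = 4.068×10^-13 J.
Then E_2 = 2²·E_1 = 4·4.068×10^-13 J = 1.63×10^-12 J.

E_2 = 1.63×10^-12 J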